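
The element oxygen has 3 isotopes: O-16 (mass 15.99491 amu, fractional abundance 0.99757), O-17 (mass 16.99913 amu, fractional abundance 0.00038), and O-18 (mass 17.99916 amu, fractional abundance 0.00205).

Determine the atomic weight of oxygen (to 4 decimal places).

15.9994 amu

Average mass = Σ (abundance × isotope mass) = 0.99757 × 15.99491 + 0.00038 × 16.99913 + 0.00205 × 17.99916
= 15.956042 + 0.006460 + 0.036898 = 15.999400 amu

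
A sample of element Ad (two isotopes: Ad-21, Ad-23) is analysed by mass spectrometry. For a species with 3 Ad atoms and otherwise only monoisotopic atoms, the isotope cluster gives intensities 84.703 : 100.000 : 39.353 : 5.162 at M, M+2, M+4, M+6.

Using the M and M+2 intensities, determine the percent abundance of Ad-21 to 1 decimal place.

If p is the fraction of Ad that is Ad-21, then I(M+2)/I(M) = [C(3,1)·p^2·(1−p)] / p^3 = 3·(1−p)/p = 100.000/84.703 = 1.1806
(1−p)/p = 1.1806/3 = 0.3935  ⇒  p = 1/(1 + 0.3935) = 0.7176
Ad-21: 71.8%, Ad-23: 28.2%.

71.8%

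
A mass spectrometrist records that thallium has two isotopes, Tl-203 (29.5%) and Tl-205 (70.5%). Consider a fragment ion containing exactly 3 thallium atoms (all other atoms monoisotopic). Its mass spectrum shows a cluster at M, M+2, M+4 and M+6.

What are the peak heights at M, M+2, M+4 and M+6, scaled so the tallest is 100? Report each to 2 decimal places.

5.84 : 41.84 : 100.00 : 79.66

The 3 Tl atoms are independent, so intensities follow the terms of (0.295 + 0.705)^3.
P(M) = 0.295^3 = 0.025672
P(M+2) = 3 × 0.295^2 × 0.705^1 = 0.184058
P(M+4) = 3 × 0.295^1 × 0.705^2 = 0.439867
P(M+6) = 0.705^3 = 0.350403
The M+4 peak is largest (0.439867); scaling to 100 gives 5.84 : 41.84 : 100.00 : 79.66.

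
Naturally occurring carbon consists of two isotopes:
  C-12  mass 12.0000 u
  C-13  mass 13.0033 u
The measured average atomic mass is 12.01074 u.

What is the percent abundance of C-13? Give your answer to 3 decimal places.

1.070%

Let x be the fractional abundance of C-12; then C-13 has abundance 1 − x.
12.0000·x + 13.0033·(1 − x) = 12.01074
(12.0000 − 13.0033)·x = 12.01074 − 13.0033
x = -0.99256 / -1.0033 = 0.98930 → 98.930% C-12, 1.070% C-13.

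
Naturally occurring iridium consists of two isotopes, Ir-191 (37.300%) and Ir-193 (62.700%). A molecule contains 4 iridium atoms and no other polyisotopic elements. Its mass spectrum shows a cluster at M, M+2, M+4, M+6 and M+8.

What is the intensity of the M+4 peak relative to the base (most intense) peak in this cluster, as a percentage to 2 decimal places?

Binomial terms of (0.37300 + 0.62700)^4: M 0.0194, M+2 0.1302, M+4 0.3282, M+6 0.3678, M+8 0.1546 → M+6 is the base peak.
P(M+6) = C(4,3) × 0.37300^1 × 0.62700^3 = 4 × 0.3730 × 0.24649188 = 0.367766 (base)
P(M+4) = C(4,2) × 0.37300^2 × 0.62700^2 = 6 × 0.139129 × 0.393129 = 0.328174
Relative intensity = 0.328174 / 0.367766 × 100 = 89.23

89.23%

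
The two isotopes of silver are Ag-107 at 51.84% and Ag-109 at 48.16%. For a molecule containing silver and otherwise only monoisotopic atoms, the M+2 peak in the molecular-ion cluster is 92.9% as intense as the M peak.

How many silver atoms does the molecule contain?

1

With n Ag atoms, P(M+2)/P(M) = C(n,1)·p^(n−1)q / p^n = n·q/p = n · 0.4816/0.5184.
n = 0.929 × 0.5184/0.4816 = 1.00 ≈ 1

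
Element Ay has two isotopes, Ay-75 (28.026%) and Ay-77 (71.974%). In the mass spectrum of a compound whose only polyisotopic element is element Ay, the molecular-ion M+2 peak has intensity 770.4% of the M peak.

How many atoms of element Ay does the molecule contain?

3

The M+2/M ratio from n Ay atoms is n · q/p = n · 0.71974/0.28026.
n = 7.704 × 0.28026/0.71974 = 3.00 ≈ 3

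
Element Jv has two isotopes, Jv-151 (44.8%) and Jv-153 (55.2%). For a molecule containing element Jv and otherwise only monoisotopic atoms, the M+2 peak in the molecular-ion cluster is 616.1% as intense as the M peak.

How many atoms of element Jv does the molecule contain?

The M+2/M ratio from n Jv atoms is n · q/p = n · 0.552/0.448.
n = 6.161 × 0.448/0.552 = 5.00 ≈ 5

5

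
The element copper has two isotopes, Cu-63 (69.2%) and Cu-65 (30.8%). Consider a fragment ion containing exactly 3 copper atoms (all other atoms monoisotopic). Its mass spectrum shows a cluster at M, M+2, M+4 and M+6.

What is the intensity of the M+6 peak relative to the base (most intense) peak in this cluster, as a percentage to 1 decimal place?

Binomial terms of (0.692 + 0.308)^3: M 0.3314, M+2 0.4425, M+4 0.1969, M+6 0.0292 → M+2 is the base peak.
P(M+2) = C(3,1) × 0.692^2 × 0.308^1 = 3 × 0.478864 × 0.3080 = 0.442470 (base)
P(M+6) = C(3,3) × 0.692^0 × 0.308^3 = 1 × 1.0000 × 0.02921811 = 0.029218
Relative intensity = 0.029218 / 0.442470 × 100 = 6.6

6.6%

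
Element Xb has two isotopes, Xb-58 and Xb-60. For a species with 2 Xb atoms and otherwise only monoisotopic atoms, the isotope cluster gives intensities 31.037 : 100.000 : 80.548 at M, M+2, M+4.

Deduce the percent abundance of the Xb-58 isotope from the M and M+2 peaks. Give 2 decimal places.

Write p for the Xb-58 fraction. I(M+2)/I(M) = [C(2,1)·p^1·(1−p)] / p^2 = 2·(1−p)/p = 100.000/31.037 = 3.2220
(1−p)/p = 3.2220/2 = 1.6110  ⇒  p = 1/(1 + 1.6110) = 0.3830
Xb-58: 38.30%, Xb-60: 61.70%.

38.30%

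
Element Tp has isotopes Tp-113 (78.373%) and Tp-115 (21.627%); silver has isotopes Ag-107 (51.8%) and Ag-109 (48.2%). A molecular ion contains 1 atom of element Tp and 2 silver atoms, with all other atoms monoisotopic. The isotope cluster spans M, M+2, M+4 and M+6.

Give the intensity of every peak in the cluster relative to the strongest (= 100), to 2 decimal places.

46.80 : 100.00 : 64.55 : 11.18

Element Tp pattern (n=1): 0.78373 : 0.21627
Silver pattern (n=2): 0.268324 : 0.499352 : 0.232324
Convolve the two distributions (both contribute in 2-u steps):
  M: 0.78373×0.268324 = 0.210294
  M+2: 0.78373×0.499352 + 0.21627×0.268324 = 0.449388
  M+4: 0.78373×0.232324 + 0.21627×0.499352 = 0.290074
  M+6: 0.21627×0.232324 = 0.050245
Scale to base peak (0.449388) = 100: 46.80 : 100.00 : 64.55 : 11.18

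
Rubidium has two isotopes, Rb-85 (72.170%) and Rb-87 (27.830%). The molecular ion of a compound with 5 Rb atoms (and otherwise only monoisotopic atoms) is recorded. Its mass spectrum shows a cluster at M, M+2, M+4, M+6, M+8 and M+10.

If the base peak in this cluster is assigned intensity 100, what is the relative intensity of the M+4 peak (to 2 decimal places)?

77.12

(0.72170 + 0.27830)^5 gives M 0.1958, M+2 0.3775, M+4 0.2911, M+6 0.1123, M+8 0.0216, M+10 0.0017; the largest is M+2.
P(M+2) = C(5,1) × 0.72170^4 × 0.27830^1 = 5 × 0.27128565 × 0.2783 = 0.377494 (base)
P(M+4) = C(5,2) × 0.72170^3 × 0.27830^2 = 10 × 0.37589809 × 0.07745089 = 0.291136
Relative intensity = 0.291136 / 0.377494 × 100 = 77.12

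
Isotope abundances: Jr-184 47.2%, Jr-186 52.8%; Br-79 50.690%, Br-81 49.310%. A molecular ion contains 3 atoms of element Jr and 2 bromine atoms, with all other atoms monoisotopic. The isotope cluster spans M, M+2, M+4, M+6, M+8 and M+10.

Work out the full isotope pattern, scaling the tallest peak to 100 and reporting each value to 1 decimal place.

Element Jr pattern (n=3): 0.10515405 : 0.35288986 : 0.39475814 : 0.14719795
Bromine pattern (n=2): 0.25694761 : 0.49990478 : 0.24314761
Convolve the two distributions (both contribute in 2-u steps):
  M: 0.10515405×0.25694761 = 0.027019
  M+2: 0.10515405×0.49990478 + 0.35288986×0.25694761 = 0.143241
  M+4: 0.10515405×0.24314761 + 0.35288986×0.49990478 + 0.39475814×0.25694761 = 0.303411
  M+6: 0.35288986×0.24314761 + 0.39475814×0.49990478 + 0.14719795×0.25694761 = 0.320968
  M+8: 0.39475814×0.24314761 + 0.14719795×0.49990478 = 0.169569
  M+10: 0.14719795×0.24314761 = 0.035791
Scale to base peak (0.320968) = 100: 8.4 : 44.6 : 94.5 : 100.0 : 52.8 : 11.2

8.4 : 44.6 : 94.5 : 100.0 : 52.8 : 11.2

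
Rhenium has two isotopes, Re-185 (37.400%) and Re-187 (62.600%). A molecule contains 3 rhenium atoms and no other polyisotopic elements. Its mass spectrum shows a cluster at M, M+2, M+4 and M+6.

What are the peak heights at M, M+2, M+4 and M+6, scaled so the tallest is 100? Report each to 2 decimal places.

The 3 Re atoms are independent, so intensities follow the terms of (0.37400 + 0.62600)^3.
P(M) = 0.37400^3 = 0.052314
P(M+2) = 3 × 0.37400^2 × 0.62600^1 = 0.262687
P(M+4) = 3 × 0.37400^1 × 0.62600^2 = 0.439685
P(M+6) = 0.62600^3 = 0.245314
The M+4 peak is largest (0.439685); scaling to 100 gives 11.90 : 59.74 : 100.00 : 55.79.

11.90 : 59.74 : 100.00 : 55.79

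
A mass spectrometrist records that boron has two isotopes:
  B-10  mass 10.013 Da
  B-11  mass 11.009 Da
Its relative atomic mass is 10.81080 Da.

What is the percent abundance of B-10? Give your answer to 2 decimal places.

With x = fraction of B-10 (so B-11 is 1 − x):
10.013·x + 11.009·(1 − x) = 10.81080
(10.013 − 11.009)·x = 10.81080 − 11.009
x = -0.19820 / -0.996 = 0.19900 → 19.90% B-10, 80.10% B-11.

19.90%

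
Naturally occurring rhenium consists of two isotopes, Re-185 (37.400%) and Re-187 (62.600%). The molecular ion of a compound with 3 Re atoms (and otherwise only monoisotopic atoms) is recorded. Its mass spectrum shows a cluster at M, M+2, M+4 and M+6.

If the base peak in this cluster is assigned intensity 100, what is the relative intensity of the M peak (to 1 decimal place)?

Term probabilities: M 0.0523, M+2 0.2627, M+4 0.4397, M+6 0.2453. Base peak = M+4.
P(M+4) = C(3,2) × 0.37400^1 × 0.62600^2 = 3 × 0.3740 × 0.391876 = 0.439685 (base)
P(M) = C(3,0) × 0.37400^3 × 0.62600^0 = 1 × 0.05231362 × 1.0000 = 0.052314
Relative intensity = 0.052314 / 0.439685 × 100 = 11.9

11.9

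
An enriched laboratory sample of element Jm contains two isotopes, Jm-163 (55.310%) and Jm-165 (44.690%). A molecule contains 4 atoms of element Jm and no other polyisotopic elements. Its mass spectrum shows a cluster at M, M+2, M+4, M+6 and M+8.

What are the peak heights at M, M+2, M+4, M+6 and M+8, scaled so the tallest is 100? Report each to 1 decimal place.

Each Jm atom is independently Jm-163 (p = 0.55310) or Jm-165 (q = 0.44690); the cluster is the binomial expansion (p + q)^4.
P(M) = 0.55310^4 = 0.093587
P(M+2) = 4 × 0.55310^3 × 0.44690^1 = 0.302469
P(M+4) = 6 × 0.55310^2 × 0.44690^2 = 0.366589
P(M+6) = 4 × 0.55310^1 × 0.44690^3 = 0.197467
P(M+8) = 0.44690^4 = 0.039888
The M+4 peak is largest (0.366589); scaling to 100 gives 25.5 : 82.5 : 100.0 : 53.9 : 10.9.

25.5 : 82.5 : 100.0 : 53.9 : 10.9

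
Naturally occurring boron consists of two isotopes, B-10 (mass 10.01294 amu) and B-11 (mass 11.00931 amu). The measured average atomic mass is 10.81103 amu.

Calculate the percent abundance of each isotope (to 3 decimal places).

Writing the weighted mean with unknown fraction x of B-10:
10.01294·x + 11.00931·(1 − x) = 10.81103
(10.01294 − 11.00931)·x = 10.81103 − 11.00931
x = -0.19828 / -0.99637 = 0.19900 → 19.900% B-10, 80.100% B-11.

B-10: 19.900%, B-11: 80.100%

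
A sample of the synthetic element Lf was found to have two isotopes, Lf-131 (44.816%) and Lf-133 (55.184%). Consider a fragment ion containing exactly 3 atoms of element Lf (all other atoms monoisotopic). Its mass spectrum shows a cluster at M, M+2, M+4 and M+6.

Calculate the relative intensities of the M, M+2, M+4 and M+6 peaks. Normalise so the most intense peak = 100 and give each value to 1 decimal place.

Expanding (0.44816 + 0.55184)^3:
P(M) = 0.44816^3 = 0.090012
P(M+2) = 3 × 0.44816^2 × 0.55184^1 = 0.332507
P(M+4) = 3 × 0.44816^1 × 0.55184^2 = 0.409431
P(M+6) = 0.55184^3 = 0.168050
The M+4 peak is largest (0.409431); scaling to 100 gives 22.0 : 81.2 : 100.0 : 41.0.

22.0 : 81.2 : 100.0 : 41.0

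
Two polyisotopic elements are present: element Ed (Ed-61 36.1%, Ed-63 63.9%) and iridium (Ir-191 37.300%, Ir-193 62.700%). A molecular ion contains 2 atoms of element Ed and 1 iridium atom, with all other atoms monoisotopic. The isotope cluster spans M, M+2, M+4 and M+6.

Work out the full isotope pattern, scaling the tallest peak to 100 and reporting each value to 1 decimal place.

11.0 : 57.5 : 100.0 : 58.0

Element Ed pattern (n=2): 0.130321 : 0.461358 : 0.408321
Iridium pattern (n=1): 0.3730 : 0.6270
Convolve the two distributions (both contribute in 2-u steps):
  M: 0.130321×0.3730 = 0.048610
  M+2: 0.130321×0.6270 + 0.461358×0.3730 = 0.253798
  M+4: 0.461358×0.6270 + 0.408321×0.3730 = 0.441575
  M+6: 0.408321×0.6270 = 0.256017
Scale to base peak (0.441575) = 100: 11.0 : 57.5 : 100.0 : 58.0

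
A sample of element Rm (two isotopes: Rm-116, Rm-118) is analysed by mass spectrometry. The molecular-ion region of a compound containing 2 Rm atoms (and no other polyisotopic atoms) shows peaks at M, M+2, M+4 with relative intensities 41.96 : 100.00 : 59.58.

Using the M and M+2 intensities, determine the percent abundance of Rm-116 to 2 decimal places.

45.63%

Let p = fractional abundance of Rm-116. I(M+2)/I(M) = [C(2,1)·p^1·(1−p)] / p^2 = 2·(1−p)/p = 100.00/41.96 = 2.3832
(1−p)/p = 2.3832/2 = 1.1916  ⇒  p = 1/(1 + 1.1916) = 0.4563
Rm-116: 45.63%, Rm-118: 54.37%.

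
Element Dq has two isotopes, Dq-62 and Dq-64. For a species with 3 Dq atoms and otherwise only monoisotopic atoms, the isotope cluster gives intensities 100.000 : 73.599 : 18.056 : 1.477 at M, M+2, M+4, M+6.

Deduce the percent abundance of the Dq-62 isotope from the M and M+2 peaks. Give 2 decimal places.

80.30%

Write p for the Dq-62 fraction. I(M+2)/I(M) = [C(3,1)·p^2·(1−p)] / p^3 = 3·(1−p)/p = 73.599/100.000 = 0.7360
(1−p)/p = 0.7360/3 = 0.2453  ⇒  p = 1/(1 + 0.2453) = 0.8030
Dq-62: 80.30%, Dq-64: 19.70%.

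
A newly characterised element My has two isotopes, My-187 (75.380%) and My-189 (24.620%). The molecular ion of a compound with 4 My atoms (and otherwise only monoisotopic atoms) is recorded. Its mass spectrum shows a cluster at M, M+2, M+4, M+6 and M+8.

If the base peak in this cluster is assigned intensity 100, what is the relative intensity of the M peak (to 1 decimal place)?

Term probabilities: M 0.3229, M+2 0.4218, M+4 0.2067, M+6 0.0450, M+8 0.0037. Base peak = M+2.
P(M+2) = C(4,1) × 0.75380^3 × 0.24620^1 = 4 × 0.42832004 × 0.2462 = 0.421810 (base)
P(M) = C(4,0) × 0.75380^4 × 0.24620^0 = 1 × 0.32286765 × 1.0000 = 0.322868
Relative intensity = 0.322868 / 0.421810 × 100 = 76.5

76.5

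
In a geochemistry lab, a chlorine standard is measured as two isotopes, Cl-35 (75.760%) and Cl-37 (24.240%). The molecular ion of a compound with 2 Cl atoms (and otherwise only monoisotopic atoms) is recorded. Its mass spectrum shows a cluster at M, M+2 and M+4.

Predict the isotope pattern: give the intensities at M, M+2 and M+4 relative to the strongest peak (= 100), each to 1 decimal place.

100.0 : 64.0 : 10.2

Expanding (0.75760 + 0.24240)^2:
P(M) = 0.75760^2 = 0.573958
P(M+2) = 2 × 0.75760^1 × 0.24240^1 = 0.367284
P(M+4) = 0.24240^2 = 0.058758
The M peak is largest (0.573958); scaling to 100 gives 100.0 : 64.0 : 10.2.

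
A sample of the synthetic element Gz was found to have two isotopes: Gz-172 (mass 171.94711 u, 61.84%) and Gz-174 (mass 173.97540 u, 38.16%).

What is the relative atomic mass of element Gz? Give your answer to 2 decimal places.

172.72 u

The abundance-weighted mean is 0.6184 × 171.94711 + 0.3816 × 173.97540
= 106.332093 + 66.389013 = 172.721106 u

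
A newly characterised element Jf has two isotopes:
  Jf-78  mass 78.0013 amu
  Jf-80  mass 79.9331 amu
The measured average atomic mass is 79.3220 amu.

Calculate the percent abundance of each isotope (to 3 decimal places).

With x = fraction of Jf-78 (so Jf-80 is 1 − x):
78.0013·x + 79.9331·(1 − x) = 79.3220
(78.0013 − 79.9331)·x = 79.3220 − 79.9331
x = -0.6111 / -1.9318 = 0.31634 → 31.634% Jf-78, 68.366% Jf-80.

Jf-78: 31.634%, Jf-80: 68.366%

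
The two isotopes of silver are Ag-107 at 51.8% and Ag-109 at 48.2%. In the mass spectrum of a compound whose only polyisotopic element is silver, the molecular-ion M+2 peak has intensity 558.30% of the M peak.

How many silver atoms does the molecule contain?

6

For n independent Ag atoms, I(M+2)/I(M) = n · (abundance Ag-109) / (abundance Ag-107) = n · 0.482/0.518.
n = 5.5830 × 0.518/0.482 = 6.00 ≈ 6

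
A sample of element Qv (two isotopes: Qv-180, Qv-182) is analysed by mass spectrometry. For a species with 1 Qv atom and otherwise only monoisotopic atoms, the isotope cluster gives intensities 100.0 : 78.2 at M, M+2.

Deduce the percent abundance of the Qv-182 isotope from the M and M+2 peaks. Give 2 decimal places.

43.88%

Let p = fractional abundance of Qv-180. I(M+2)/I(M) = [C(1,1)·p^0·(1−p)] / p^1 = 1·(1−p)/p = 78.2/100.0 = 0.7820
(1−p)/p = 0.7820/1 = 0.7820  ⇒  p = 1/(1 + 0.7820) = 0.5612
Qv-180: 56.12%, Qv-182: 43.88%.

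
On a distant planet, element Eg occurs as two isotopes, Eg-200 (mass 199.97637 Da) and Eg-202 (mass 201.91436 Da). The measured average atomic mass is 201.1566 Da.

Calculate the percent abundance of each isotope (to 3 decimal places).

Eg-200: 39.100%, Eg-202: 60.900%

Writing the weighted mean with unknown fraction x of Eg-200:
199.97637·x + 201.91436·(1 − x) = 201.1566
(199.97637 − 201.91436)·x = 201.1566 − 201.91436
x = -0.75776 / -1.93799 = 0.39100 → 39.100% Eg-200, 60.900% Eg-202.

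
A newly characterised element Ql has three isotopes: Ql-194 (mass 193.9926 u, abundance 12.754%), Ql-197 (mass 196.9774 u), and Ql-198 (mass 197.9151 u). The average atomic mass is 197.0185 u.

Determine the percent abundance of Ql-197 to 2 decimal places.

The remaining 87.246% is split between Ql-197 (fraction x) and Ql-198 (fraction 0.87246 − x).
Substituting: 196.9774x + 197.9151(0.87246 − x) = 172.276683796
(196.9774 − 197.9151)x = -0.39632435  ⇒  x = 0.42266, y = 0.44980
Ql-197: 42.27%, Ql-198: 44.98%.

42.27%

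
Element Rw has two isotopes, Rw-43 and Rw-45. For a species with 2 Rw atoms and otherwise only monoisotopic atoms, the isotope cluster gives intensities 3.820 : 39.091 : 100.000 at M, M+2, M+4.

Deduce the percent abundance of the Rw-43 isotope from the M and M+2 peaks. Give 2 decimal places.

Let p = fractional abundance of Rw-43. I(M+2)/I(M) = [C(2,1)·p^1·(1−p)] / p^2 = 2·(1−p)/p = 39.091/3.820 = 10.2332
(1−p)/p = 10.2332/2 = 5.1166  ⇒  p = 1/(1 + 5.1166) = 0.1635
Rw-43: 16.35%, Rw-45: 83.65%.

16.35%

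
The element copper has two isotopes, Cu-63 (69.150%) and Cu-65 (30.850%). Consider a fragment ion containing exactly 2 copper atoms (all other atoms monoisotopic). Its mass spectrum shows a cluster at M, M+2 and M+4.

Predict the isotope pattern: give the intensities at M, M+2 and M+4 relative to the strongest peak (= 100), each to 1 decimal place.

Each Cu atom is independently Cu-63 (p = 0.69150) or Cu-65 (q = 0.30850); the cluster is the binomial expansion (p + q)^2.
P(M) = 0.69150^2 = 0.478172
P(M+2) = 2 × 0.69150^1 × 0.30850^1 = 0.426656
P(M+4) = 0.30850^2 = 0.095172
The M peak is largest (0.478172); scaling to 100 gives 100.0 : 89.2 : 19.9.

100.0 : 89.2 : 19.9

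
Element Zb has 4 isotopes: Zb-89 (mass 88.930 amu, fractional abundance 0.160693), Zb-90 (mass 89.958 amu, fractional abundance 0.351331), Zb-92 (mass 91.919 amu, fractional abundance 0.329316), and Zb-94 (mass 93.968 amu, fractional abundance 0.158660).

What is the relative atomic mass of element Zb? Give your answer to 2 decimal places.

91.07 amu

The abundance-weighted mean is 0.160693 × 88.930 + 0.351331 × 89.958 + 0.329316 × 91.919 + 0.158660 × 93.968
= 14.2904 + 31.6050 + 30.2704 + 14.9090 = 91.0748 amu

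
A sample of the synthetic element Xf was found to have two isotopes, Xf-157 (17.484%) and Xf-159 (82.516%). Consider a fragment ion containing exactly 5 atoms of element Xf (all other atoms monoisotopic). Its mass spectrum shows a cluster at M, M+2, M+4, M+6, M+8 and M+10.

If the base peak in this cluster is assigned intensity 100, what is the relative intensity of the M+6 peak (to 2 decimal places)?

Term probabilities: M 0.0002, M+2 0.0039, M+4 0.0364, M+6 0.1717, M+8 0.4053, M+10 0.3826. Base peak = M+8.
P(M+8) = C(5,4) × 0.17484^1 × 0.82516^4 = 5 × 0.17484 × 0.46360987 = 0.405288 (base)
P(M+6) = C(5,3) × 0.17484^2 × 0.82516^3 = 10 × 0.03056903 × 0.56184239 = 0.171750
Relative intensity = 0.171750 / 0.405288 × 100 = 42.38

42.38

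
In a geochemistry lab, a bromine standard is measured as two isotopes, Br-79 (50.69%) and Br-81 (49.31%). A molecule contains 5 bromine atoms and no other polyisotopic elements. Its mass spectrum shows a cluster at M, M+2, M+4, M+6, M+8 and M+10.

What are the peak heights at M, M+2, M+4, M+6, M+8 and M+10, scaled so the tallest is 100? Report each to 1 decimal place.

10.6 : 51.4 : 100.0 : 97.3 : 47.3 : 9.2

The 5 Br atoms are independent, so intensities follow the terms of (0.5069 + 0.4931)^5.
P(M) = 0.5069^5 = 0.033467
P(M+2) = 5 × 0.5069^4 × 0.4931^1 = 0.162777
P(M+4) = 10 × 0.5069^3 × 0.4931^2 = 0.316692
P(M+6) = 10 × 0.5069^2 × 0.4931^3 = 0.308070
P(M+8) = 5 × 0.5069^1 × 0.4931^4 = 0.149842
P(M+10) = 0.4931^5 = 0.029152
The M+4 peak is largest (0.316692); scaling to 100 gives 10.6 : 51.4 : 100.0 : 97.3 : 47.3 : 9.2.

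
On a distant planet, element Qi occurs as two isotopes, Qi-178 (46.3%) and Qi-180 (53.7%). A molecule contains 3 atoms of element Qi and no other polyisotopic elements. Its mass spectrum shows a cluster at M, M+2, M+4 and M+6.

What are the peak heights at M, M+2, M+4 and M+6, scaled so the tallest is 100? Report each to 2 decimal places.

The 3 Qi atoms are independent, so intensities follow the terms of (0.463 + 0.537)^3.
P(M) = 0.463^3 = 0.099253
P(M+2) = 3 × 0.463^2 × 0.537^1 = 0.345348
P(M+4) = 3 × 0.463^1 × 0.537^2 = 0.400545
P(M+6) = 0.537^3 = 0.154854
The M+4 peak is largest (0.400545); scaling to 100 gives 24.78 : 86.22 : 100.00 : 38.66.

24.78 : 86.22 : 100.00 : 38.66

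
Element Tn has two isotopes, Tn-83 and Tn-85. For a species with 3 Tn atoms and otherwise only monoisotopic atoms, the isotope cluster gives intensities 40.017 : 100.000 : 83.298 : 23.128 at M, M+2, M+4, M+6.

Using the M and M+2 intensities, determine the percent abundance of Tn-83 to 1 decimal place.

54.6%

Let p = fractional abundance of Tn-83. I(M+2)/I(M) = [C(3,1)·p^2·(1−p)] / p^3 = 3·(1−p)/p = 100.000/40.017 = 2.4989
(1−p)/p = 2.4989/3 = 0.8330  ⇒  p = 1/(1 + 0.8330) = 0.5456
Tn-83: 54.6%, Tn-85: 45.4%.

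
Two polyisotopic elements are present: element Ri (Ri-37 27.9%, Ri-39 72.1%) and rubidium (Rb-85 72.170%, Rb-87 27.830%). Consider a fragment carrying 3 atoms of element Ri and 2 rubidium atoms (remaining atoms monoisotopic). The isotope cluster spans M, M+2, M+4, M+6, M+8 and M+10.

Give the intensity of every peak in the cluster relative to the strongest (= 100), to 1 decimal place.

Element Ri pattern (n=3): 0.02171764 : 0.16837008 : 0.43510692 : 0.37480536
Rubidium pattern (n=2): 0.52085089 : 0.40169822 : 0.07745089
Convolve the two distributions (both contribute in 2-u steps):
  M: 0.02171764×0.52085089 = 0.011312
  M+2: 0.02171764×0.40169822 + 0.16837008×0.52085089 = 0.096420
  M+4: 0.02171764×0.07745089 + 0.16837008×0.40169822 + 0.43510692×0.52085089 = 0.295942
  M+6: 0.16837008×0.07745089 + 0.43510692×0.40169822 + 0.37480536×0.52085089 = 0.383040
  M+8: 0.43510692×0.07745089 + 0.37480536×0.40169822 = 0.184258
  M+10: 0.37480536×0.07745089 = 0.029029
Scale to base peak (0.383040) = 100: 3.0 : 25.2 : 77.3 : 100.0 : 48.1 : 7.6

3.0 : 25.2 : 77.3 : 100.0 : 48.1 : 7.6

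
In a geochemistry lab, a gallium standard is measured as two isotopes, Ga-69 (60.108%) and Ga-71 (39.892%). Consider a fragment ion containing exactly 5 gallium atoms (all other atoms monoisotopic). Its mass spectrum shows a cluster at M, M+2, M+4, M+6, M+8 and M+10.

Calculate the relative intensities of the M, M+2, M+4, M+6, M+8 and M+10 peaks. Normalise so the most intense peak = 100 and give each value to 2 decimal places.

The 5 Ga atoms are independent, so intensities follow the terms of (0.60108 + 0.39892)^5.
P(M) = 0.60108^5 = 0.078462
P(M+2) = 5 × 0.60108^4 × 0.39892^1 = 0.260366
P(M+4) = 10 × 0.60108^3 × 0.39892^2 = 0.345596
P(M+6) = 10 × 0.60108^2 × 0.39892^3 = 0.229362
P(M+8) = 5 × 0.60108^1 × 0.39892^4 = 0.076111
P(M+10) = 0.39892^5 = 0.010103
The M+4 peak is largest (0.345596); scaling to 100 gives 22.70 : 75.34 : 100.00 : 66.37 : 22.02 : 2.92.

22.70 : 75.34 : 100.00 : 66.37 : 22.02 : 2.92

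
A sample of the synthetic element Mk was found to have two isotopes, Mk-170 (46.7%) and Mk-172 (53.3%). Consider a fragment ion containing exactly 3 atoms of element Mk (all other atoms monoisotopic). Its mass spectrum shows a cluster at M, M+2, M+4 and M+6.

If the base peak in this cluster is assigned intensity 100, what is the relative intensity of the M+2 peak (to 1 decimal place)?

87.6

(0.467 + 0.533)^3 gives M 0.1018, M+2 0.3487, M+4 0.3980, M+6 0.1514; the largest is M+4.
P(M+4) = C(3,2) × 0.467^1 × 0.533^2 = 3 × 0.4670 × 0.284089 = 0.398009 (base)
P(M+2) = C(3,1) × 0.467^2 × 0.533^1 = 3 × 0.218089 × 0.5330 = 0.348724
Relative intensity = 0.348724 / 0.398009 × 100 = 87.6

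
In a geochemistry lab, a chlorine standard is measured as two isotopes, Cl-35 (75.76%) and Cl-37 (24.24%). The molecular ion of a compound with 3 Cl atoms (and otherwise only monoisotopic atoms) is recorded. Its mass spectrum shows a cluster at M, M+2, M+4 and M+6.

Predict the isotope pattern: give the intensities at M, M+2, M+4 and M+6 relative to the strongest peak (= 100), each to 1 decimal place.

100.0 : 96.0 : 30.7 : 3.3

Expanding (0.7576 + 0.2424)^3:
P(M) = 0.7576^3 = 0.434830
P(M+2) = 3 × 0.7576^2 × 0.2424^1 = 0.417382
P(M+4) = 3 × 0.7576^1 × 0.2424^2 = 0.133545
P(M+6) = 0.2424^3 = 0.014243
The M peak is largest (0.434830); scaling to 100 gives 100.0 : 96.0 : 30.7 : 3.3.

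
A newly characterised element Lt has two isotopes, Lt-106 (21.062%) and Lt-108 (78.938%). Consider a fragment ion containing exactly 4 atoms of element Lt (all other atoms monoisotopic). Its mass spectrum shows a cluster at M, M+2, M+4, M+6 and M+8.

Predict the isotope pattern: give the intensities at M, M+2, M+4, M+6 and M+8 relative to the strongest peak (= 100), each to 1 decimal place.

Each Lt atom is independently Lt-106 (p = 0.21062) or Lt-108 (q = 0.78938); the cluster is the binomial expansion (p + q)^4.
P(M) = 0.21062^4 = 0.001968
P(M+2) = 4 × 0.21062^3 × 0.78938^1 = 0.029502
P(M+4) = 6 × 0.21062^2 × 0.78938^2 = 0.165853
P(M+6) = 4 × 0.21062^1 × 0.78938^3 = 0.414398
P(M+8) = 0.78938^4 = 0.388280
The M+6 peak is largest (0.414398); scaling to 100 gives 0.5 : 7.1 : 40.0 : 100.0 : 93.7.

0.5 : 7.1 : 40.0 : 100.0 : 93.7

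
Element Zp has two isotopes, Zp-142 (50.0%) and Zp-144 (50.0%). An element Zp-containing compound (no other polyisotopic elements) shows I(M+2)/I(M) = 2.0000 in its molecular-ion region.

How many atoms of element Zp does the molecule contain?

2

For n independent Zp atoms, I(M+2)/I(M) = n · (abundance Zp-144) / (abundance Zp-142) = n · 0.500/0.500.
n = 2.0000 × 0.500/0.500 = 2.00 ≈ 2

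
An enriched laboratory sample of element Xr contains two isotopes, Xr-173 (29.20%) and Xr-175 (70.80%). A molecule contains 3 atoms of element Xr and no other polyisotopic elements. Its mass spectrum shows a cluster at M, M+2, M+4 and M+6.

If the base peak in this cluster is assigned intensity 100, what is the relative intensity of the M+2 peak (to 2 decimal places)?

41.24

Term probabilities: M 0.0249, M+2 0.1811, M+4 0.4391, M+6 0.3549. Base peak = M+4.
P(M+4) = C(3,2) × 0.2920^1 × 0.7080^2 = 3 × 0.2920 × 0.501264 = 0.439107 (base)
P(M+2) = C(3,1) × 0.2920^2 × 0.7080^1 = 3 × 0.085264 × 0.7080 = 0.181101
Relative intensity = 0.181101 / 0.439107 × 100 = 41.24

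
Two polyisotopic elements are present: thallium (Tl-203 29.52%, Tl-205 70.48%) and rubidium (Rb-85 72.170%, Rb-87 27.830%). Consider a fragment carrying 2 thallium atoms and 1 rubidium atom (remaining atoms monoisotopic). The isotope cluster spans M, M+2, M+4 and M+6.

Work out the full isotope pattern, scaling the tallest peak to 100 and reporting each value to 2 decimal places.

Thallium pattern (n=2): 0.08714304 : 0.41611392 : 0.49674304
Rubidium pattern (n=1): 0.7217 : 0.2783
Convolve the two distributions (both contribute in 2-u steps):
  M: 0.08714304×0.7217 = 0.062891
  M+2: 0.08714304×0.2783 + 0.41611392×0.7217 = 0.324561
  M+4: 0.41611392×0.2783 + 0.49674304×0.7217 = 0.474304
  M+6: 0.49674304×0.2783 = 0.138244
Scale to base peak (0.474304) = 100: 13.26 : 68.43 : 100.00 : 29.15

13.26 : 68.43 : 100.00 : 29.15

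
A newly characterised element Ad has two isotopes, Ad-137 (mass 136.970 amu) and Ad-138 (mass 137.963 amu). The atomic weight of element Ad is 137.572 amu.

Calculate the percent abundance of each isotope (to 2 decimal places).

Writing the weighted mean with unknown fraction x of Ad-137:
136.970·x + 137.963·(1 − x) = 137.572
(136.970 − 137.963)·x = 137.572 − 137.963
x = -0.391 / -0.993 = 0.39376 → 39.38% Ad-137, 60.62% Ad-138.

Ad-137: 39.38%, Ad-138: 60.62%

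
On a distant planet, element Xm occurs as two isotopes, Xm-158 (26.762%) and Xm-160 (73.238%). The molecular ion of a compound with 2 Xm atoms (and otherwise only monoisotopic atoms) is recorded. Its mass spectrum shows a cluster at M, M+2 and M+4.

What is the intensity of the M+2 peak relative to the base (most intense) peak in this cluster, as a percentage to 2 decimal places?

(0.26762 + 0.73238)^2 gives M 0.0716, M+2 0.3920, M+4 0.5364; the largest is M+4.
P(M+4) = C(2,2) × 0.26762^0 × 0.73238^2 = 1 × 1.0000 × 0.53638046 = 0.536380 (base)
P(M+2) = C(2,1) × 0.26762^1 × 0.73238^1 = 2 × 0.26762 × 0.73238 = 0.391999
Relative intensity = 0.391999 / 0.536380 × 100 = 73.08

73.08%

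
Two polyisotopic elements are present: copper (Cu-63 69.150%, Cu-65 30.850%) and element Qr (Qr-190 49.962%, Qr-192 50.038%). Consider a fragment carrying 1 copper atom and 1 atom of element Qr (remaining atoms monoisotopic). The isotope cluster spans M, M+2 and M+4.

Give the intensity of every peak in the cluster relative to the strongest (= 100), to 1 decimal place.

69.1 : 100.0 : 30.9

Copper pattern (n=1): 0.6915 : 0.3085
Element Qr pattern (n=1): 0.49962 : 0.50038
Convolve the two distributions (both contribute in 2-u steps):
  M: 0.6915×0.49962 = 0.345487
  M+2: 0.6915×0.50038 + 0.3085×0.49962 = 0.500146
  M+4: 0.3085×0.50038 = 0.154367
Scale to base peak (0.500146) = 100: 69.1 : 100.0 : 30.9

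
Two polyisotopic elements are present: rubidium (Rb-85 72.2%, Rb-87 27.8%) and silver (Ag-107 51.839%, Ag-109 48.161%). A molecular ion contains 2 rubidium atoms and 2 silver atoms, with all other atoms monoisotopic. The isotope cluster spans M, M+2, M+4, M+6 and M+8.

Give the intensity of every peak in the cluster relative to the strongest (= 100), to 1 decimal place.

Rubidium pattern (n=2): 0.521284 : 0.401432 : 0.077284
Silver pattern (n=2): 0.26872819 : 0.49932362 : 0.23194819
Convolve the two distributions (both contribute in 2-u steps):
  M: 0.521284×0.26872819 = 0.140084
  M+2: 0.521284×0.49932362 + 0.401432×0.26872819 = 0.368166
  M+4: 0.521284×0.23194819 + 0.401432×0.49932362 + 0.077284×0.26872819 = 0.342124
  M+6: 0.401432×0.23194819 + 0.077284×0.49932362 = 0.131701
  M+8: 0.077284×0.23194819 = 0.017926
Scale to base peak (0.368166) = 100: 38.0 : 100.0 : 92.9 : 35.8 : 4.9

38.0 : 100.0 : 92.9 : 35.8 : 4.9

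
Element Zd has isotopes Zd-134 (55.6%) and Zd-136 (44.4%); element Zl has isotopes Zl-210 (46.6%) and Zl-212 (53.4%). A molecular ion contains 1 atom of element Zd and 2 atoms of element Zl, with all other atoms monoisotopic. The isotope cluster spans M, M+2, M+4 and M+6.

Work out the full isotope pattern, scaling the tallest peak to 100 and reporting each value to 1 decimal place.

Element Zd pattern (n=1): 0.5560 : 0.4440
Element Zl pattern (n=2): 0.217156 : 0.497688 : 0.285156
Convolve the two distributions (both contribute in 2-u steps):
  M: 0.5560×0.217156 = 0.120739
  M+2: 0.5560×0.497688 + 0.4440×0.217156 = 0.373132
  M+4: 0.5560×0.285156 + 0.4440×0.497688 = 0.379520
  M+6: 0.4440×0.285156 = 0.126609
Scale to base peak (0.379520) = 100: 31.8 : 98.3 : 100.0 : 33.4

31.8 : 98.3 : 100.0 : 33.4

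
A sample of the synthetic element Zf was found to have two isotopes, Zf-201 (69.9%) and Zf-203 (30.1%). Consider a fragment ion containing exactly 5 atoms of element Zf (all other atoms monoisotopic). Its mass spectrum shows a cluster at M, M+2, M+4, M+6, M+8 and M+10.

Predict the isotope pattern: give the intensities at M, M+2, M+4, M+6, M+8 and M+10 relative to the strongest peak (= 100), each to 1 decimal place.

46.4 : 100.0 : 86.1 : 37.1 : 8.0 : 0.7

Expanding (0.699 + 0.301)^5:
P(M) = 0.699^5 = 0.166873
P(M+2) = 5 × 0.699^4 × 0.301^1 = 0.359290
P(M+4) = 10 × 0.699^3 × 0.301^2 = 0.309431
P(M+6) = 10 × 0.699^2 × 0.301^3 = 0.133246
P(M+8) = 5 × 0.699^1 × 0.301^4 = 0.028689
P(M+10) = 0.301^5 = 0.002471
The M+2 peak is largest (0.359290); scaling to 100 gives 46.4 : 100.0 : 86.1 : 37.1 : 8.0 : 0.7.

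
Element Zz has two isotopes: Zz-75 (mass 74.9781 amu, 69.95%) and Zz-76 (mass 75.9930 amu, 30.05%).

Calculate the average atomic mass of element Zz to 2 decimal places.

75.28 amu

Ar = Σ fᵢ·mᵢ = 0.6995 × 74.9781 + 0.3005 × 75.9930
= 52.44718 + 22.83590 = 75.28308 amu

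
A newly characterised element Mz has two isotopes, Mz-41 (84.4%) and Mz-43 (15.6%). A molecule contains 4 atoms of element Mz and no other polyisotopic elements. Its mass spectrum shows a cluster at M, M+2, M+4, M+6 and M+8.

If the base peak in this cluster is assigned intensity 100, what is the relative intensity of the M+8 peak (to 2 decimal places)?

0.12

(0.844 + 0.156)^4 gives M 0.5074, M+2 0.3752, M+4 0.1040, M+6 0.0128, M+8 0.0006; the largest is M.
P(M) = C(4,0) × 0.844^4 × 0.156^0 = 1 × 0.50742258 × 1.0000 = 0.507423 (base)
P(M+8) = C(4,4) × 0.844^0 × 0.156^4 = 1 × 1.0000 × 0.00059224 = 0.000592
Relative intensity = 0.000592 / 0.507423 × 100 = 0.12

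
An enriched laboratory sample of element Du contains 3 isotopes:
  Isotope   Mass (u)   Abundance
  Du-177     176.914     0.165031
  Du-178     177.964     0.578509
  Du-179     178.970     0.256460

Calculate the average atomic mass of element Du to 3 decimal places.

178.049 u

Average mass = Σ (abundance × isotope mass) = 0.165031 × 176.914 + 0.578509 × 177.964 + 0.256460 × 178.970
= 29.1963 + 102.9538 + 45.8986 = 178.0487 u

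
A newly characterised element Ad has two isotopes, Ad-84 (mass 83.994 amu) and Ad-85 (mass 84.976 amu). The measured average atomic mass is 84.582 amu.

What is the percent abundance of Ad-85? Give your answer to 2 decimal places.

59.88%

Let x be the fractional abundance of Ad-84; then Ad-85 has abundance 1 − x.
83.994·x + 84.976·(1 − x) = 84.582
(83.994 − 84.976)·x = 84.582 − 84.976
x = -0.394 / -0.982 = 0.40122 → 40.12% Ad-84, 59.88% Ad-85.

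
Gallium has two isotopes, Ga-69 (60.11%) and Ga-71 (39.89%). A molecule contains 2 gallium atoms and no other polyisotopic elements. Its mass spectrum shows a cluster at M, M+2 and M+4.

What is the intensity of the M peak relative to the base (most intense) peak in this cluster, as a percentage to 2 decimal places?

Binomial terms of (0.6011 + 0.3989)^2: M 0.3613, M+2 0.4796, M+4 0.1591 → M+2 is the base peak.
P(M+2) = C(2,1) × 0.6011^1 × 0.3989^1 = 2 × 0.6011 × 0.3989 = 0.479558 (base)
P(M) = C(2,0) × 0.6011^2 × 0.3989^0 = 1 × 0.36132121 × 1.0000 = 0.361321
Relative intensity = 0.361321 / 0.479558 × 100 = 75.34

75.34%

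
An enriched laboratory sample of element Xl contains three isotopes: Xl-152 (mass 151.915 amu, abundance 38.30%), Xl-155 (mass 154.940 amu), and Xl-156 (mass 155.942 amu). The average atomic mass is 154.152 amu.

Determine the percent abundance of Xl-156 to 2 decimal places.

Let x and y be the fractions of Xl-155 and Xl-156. Then x + y = 1 − 0.3830 = 0.6170 and 154.940x + 155.942y = 154.152 − 0.3830×151.915 = 95.968555.
Substituting: 154.940x + 155.942(0.6170 − x) = 95.968555
(154.940 − 155.942)x = -0.247659  ⇒  x = 0.24716, y = 0.36984
Xl-155: 24.72%, Xl-156: 36.98%.

36.98%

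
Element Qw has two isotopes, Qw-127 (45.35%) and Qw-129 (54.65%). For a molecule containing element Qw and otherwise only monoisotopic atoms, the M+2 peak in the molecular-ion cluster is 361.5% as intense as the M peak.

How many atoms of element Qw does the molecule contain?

The M+2/M ratio from n Qw atoms is n · q/p = n · 0.5465/0.4535.
n = 3.615 × 0.4535/0.5465 = 3.00 ≈ 3

3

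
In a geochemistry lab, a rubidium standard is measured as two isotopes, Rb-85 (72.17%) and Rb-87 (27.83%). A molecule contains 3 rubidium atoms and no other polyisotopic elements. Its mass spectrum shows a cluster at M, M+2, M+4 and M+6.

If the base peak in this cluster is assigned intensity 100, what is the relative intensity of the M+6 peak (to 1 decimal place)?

Binomial terms of (0.7217 + 0.2783)^3: M 0.3759, M+2 0.4349, M+4 0.1677, M+6 0.0216 → M+2 is the base peak.
P(M+2) = C(3,1) × 0.7217^2 × 0.2783^1 = 3 × 0.52085089 × 0.2783 = 0.434858 (base)
P(M+6) = C(3,3) × 0.7217^0 × 0.2783^3 = 1 × 1.0000 × 0.02155458 = 0.021555
Relative intensity = 0.021555 / 0.434858 × 100 = 5.0

5.0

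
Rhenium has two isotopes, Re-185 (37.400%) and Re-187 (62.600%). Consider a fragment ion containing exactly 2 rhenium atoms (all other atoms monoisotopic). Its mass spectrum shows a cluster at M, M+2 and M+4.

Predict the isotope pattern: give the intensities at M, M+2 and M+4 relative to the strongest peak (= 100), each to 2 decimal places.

The 2 Re atoms are independent, so intensities follow the terms of (0.37400 + 0.62600)^2.
P(M) = 0.37400^2 = 0.139876
P(M+2) = 2 × 0.37400^1 × 0.62600^1 = 0.468248
P(M+4) = 0.62600^2 = 0.391876
The M+2 peak is largest (0.468248); scaling to 100 gives 29.87 : 100.00 : 83.69.

29.87 : 100.00 : 83.69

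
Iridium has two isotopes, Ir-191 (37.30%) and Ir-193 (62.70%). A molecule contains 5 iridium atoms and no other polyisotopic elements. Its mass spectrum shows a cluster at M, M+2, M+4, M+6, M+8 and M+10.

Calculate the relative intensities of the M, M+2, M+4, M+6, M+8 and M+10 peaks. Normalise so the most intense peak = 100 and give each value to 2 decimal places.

The 5 Ir atoms are independent, so intensities follow the terms of (0.3730 + 0.6270)^5.
P(M) = 0.3730^5 = 0.007220
P(M+2) = 5 × 0.3730^4 × 0.6270^1 = 0.060684
P(M+4) = 10 × 0.3730^3 × 0.6270^2 = 0.204015
P(M+6) = 10 × 0.3730^2 × 0.6270^3 = 0.342942
P(M+8) = 5 × 0.3730^1 × 0.6270^4 = 0.288237
P(M+10) = 0.6270^5 = 0.096903
The M+6 peak is largest (0.342942); scaling to 100 gives 2.11 : 17.70 : 59.49 : 100.00 : 84.05 : 28.26.

2.11 : 17.70 : 59.49 : 100.00 : 84.05 : 28.26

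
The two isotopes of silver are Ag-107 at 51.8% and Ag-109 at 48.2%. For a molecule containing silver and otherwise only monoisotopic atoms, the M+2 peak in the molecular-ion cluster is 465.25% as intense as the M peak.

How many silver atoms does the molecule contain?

With n Ag atoms, P(M+2)/P(M) = C(n,1)·p^(n−1)q / p^n = n·q/p = n · 0.482/0.518.
n = 4.6525 × 0.518/0.482 = 5.00 ≈ 5

5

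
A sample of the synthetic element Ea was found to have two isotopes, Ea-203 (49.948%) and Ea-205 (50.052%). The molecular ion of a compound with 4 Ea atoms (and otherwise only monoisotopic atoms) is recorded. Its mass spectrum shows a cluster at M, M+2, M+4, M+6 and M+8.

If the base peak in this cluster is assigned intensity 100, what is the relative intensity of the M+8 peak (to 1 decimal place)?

Term probabilities: M 0.0622, M+2 0.2495, M+4 0.3750, M+6 0.2505, M+8 0.0628. Base peak = M+4.
P(M+4) = C(4,2) × 0.49948^2 × 0.50052^2 = 6 × 0.24948027 × 0.25052027 = 0.374999 (base)
P(M+8) = C(4,4) × 0.49948^0 × 0.50052^4 = 1 × 1.0000 × 0.06276041 = 0.062760
Relative intensity = 0.062760 / 0.374999 × 100 = 16.7

16.7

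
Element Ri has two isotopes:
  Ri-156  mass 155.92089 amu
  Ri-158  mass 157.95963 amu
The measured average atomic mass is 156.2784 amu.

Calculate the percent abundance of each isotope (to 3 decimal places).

Writing the weighted mean with unknown fraction x of Ri-156:
155.92089·x + 157.95963·(1 − x) = 156.2784
(155.92089 − 157.95963)·x = 156.2784 − 157.95963
x = -1.68123 / -2.03874 = 0.82464 → 82.464% Ri-156, 17.536% Ri-158.

Ri-156: 82.464%, Ri-158: 17.536%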